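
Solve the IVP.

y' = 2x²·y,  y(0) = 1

General solution: y = Ce^(2x³/3)
Applying IC y(0) = 1:
Particular solution: y = e^(2x³/3)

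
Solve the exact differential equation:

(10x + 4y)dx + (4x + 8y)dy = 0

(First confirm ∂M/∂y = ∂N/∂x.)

Verify exactness: ∂M/∂y = ∂N/∂x ✓
Find F(x,y) such that ∂F/∂x = M, ∂F/∂y = N
Solution: 5x² + 4xy + 4y² = C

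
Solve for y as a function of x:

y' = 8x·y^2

Separating variables and integrating:
-1/y = 4x^2 + C

General solution: y^-1 = -4x^2 + C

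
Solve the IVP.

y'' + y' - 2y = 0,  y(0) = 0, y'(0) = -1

General solution: y = C₁e^x + C₂e^(-2x)
Applying ICs: C₁ = -1/3, C₂ = 1/3
Particular solution: y = -(1/3)e^x + (1/3)e^(-2x)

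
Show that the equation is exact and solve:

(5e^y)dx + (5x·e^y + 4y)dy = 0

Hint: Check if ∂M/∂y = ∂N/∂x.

Verify exactness: ∂M/∂y = ∂N/∂x ✓
Find F(x,y) such that ∂F/∂x = M, ∂F/∂y = N
Solution: 5x·e^y + 2y² = C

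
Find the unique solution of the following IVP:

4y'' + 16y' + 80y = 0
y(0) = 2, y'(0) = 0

General solution: y = e^(-2x)(C₁cos(4x) + C₂sin(4x))
Complex roots r = -2 ± 4i
Applying ICs: C₁ = 2, C₂ = 1
Particular solution: y = e^(-2x)(2cos(4x) + sin(4x))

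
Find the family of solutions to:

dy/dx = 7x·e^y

Separating variables and integrating:
-e^(-y) = 7x²/2 + C

General solution: y = -ln(C - 7x²/2)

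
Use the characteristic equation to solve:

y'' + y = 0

Characteristic equation: r² + 1 = 0
Roots: r = ±i (complex conjugates)
General solution: y = C₁cos(x) + C₂sin(x)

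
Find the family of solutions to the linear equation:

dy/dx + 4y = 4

Using integrating factor method:

General solution: y = 1 + Ce^(-4x)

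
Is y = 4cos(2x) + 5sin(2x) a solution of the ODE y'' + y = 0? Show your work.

Verification:
y'' = -16cos(2x) - 20sin(2x)
y'' + y ≠ 0 (frequency mismatch: got 4 instead of 1)

No, it is not a solution.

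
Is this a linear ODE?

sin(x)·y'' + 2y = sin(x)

Yes. Linear (y and its derivatives appear to the first power only, no products of y terms)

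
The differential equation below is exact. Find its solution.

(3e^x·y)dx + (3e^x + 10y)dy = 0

Verify exactness: ∂M/∂y = ∂N/∂x ✓
Find F(x,y) such that ∂F/∂x = M, ∂F/∂y = N
Solution: 3e^x·y + 5y² = C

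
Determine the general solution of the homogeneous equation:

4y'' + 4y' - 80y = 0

Characteristic equation: 4r² + 4r - 80 = 0
Divide by 4: r² + r - 20 = 0
Roots: r = 4, -5 (distinct real)
General solution: y = C₁e^(4x) + C₂e^(-5x)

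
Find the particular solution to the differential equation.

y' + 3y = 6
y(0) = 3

General solution: y = 2 + Ce^(-3x)
Applying y(0) = 3: C = 3 - 2 = 1
Particular solution: y = 2 + e^(-3x)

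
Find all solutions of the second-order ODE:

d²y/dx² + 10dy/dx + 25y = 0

Characteristic equation: r² + 10r + 25 = 0
Factored: (r + 5)² = 0
Repeated root: r = -5
General solution: y = (C₁ + C₂x)e^(-5x)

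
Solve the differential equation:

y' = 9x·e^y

Separating variables and integrating:
-e^(-y) = 9x²/2 + C

General solution: y = -ln(C - 9x²/2)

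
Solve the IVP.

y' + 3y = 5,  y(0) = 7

General solution: y = 5/3 + Ce^(-3x)
Applying y(0) = 7: C = 7 - 5/3 = 16/3
Particular solution: y = 5/3 + (16/3)e^(-3x)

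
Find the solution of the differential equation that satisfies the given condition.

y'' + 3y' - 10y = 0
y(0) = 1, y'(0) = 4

General solution: y = C₁e^(2x) + C₂e^(-5x)
Applying ICs: C₁ = 9/7, C₂ = -2/7
Particular solution: y = (9/7)e^(2x) - (2/7)e^(-5x)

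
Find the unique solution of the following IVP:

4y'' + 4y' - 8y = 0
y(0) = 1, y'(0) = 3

General solution: y = C₁e^x + C₂e^(-2x)
Applying ICs: C₁ = 5/3, C₂ = -2/3
Particular solution: y = (5/3)e^x - (2/3)e^(-2x)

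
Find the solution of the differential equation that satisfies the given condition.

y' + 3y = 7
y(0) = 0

General solution: y = 7/3 + Ce^(-3x)
Applying y(0) = 0: C = 0 - 7/3 = -7/3
Particular solution: y = 7/3 - (7/3)e^(-3x)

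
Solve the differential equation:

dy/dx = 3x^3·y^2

Separating variables and integrating:
-1/y = 3x^4/4 + C

General solution: y^-1 = (-3/4)x^4 + C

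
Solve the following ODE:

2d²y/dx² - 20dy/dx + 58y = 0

Characteristic equation: 2r² - 20r + 58 = 0
Divide by 2: r² - 10r + 29 = 0
Roots: r = 5 ± 2i (complex conjugates)
General solution: y = e^(5x)(C₁cos(2x) + C₂sin(2x))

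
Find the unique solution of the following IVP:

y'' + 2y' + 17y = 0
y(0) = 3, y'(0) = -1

General solution: y = e^(-x)(C₁cos(4x) + C₂sin(4x))
Complex roots r = -1 ± 4i
Applying ICs: C₁ = 3, C₂ = 1/2
Particular solution: y = e^(-x)(3cos(4x) + (1/2)sin(4x))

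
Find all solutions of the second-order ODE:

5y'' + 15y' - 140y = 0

Characteristic equation: 5r² + 15r - 140 = 0
Divide by 5: r² + 3r - 28 = 0
Roots: r = 4, -7 (distinct real)
General solution: y = C₁e^(4x) + C₂e^(-7x)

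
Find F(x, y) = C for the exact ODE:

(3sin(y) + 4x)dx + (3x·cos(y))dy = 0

Verify exactness: ∂M/∂y = ∂N/∂x ✓
Find F(x,y) such that ∂F/∂x = M, ∂F/∂y = N
Solution: 3x·sin(y) + 2x² = C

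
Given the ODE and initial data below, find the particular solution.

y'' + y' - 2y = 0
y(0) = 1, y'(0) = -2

General solution: y = C₁e^x + C₂e^(-2x)
Applying ICs: C₁ = 0, C₂ = 1
Particular solution: y = e^(-2x)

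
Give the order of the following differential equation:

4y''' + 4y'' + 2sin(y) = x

The order is 3 (highest derivative is of order 3).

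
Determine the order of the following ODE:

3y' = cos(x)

The order is 1 (highest derivative is of order 1).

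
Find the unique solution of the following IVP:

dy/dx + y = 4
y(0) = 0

General solution: y = 4 + Ce^(-x)
Applying y(0) = 0: C = 0 - 4 = -4
Particular solution: y = 4 - 4e^(-x)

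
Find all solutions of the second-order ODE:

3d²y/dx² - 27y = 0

Characteristic equation: 3r² - 27 = 0
Divide by 3: r² - 9 = 0
Roots: r = 3, -3 (distinct real)
General solution: y = C₁e^(3x) + C₂e^(-3x)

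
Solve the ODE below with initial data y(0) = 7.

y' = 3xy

General solution: y = Ce^(3x²/2)
Applying IC y(0) = 7:
Particular solution: y = 7e^(3x²/2)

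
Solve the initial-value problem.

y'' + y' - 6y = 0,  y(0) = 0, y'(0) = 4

General solution: y = C₁e^(2x) + C₂e^(-3x)
Applying ICs: C₁ = 4/5, C₂ = -4/5
Particular solution: y = (4/5)e^(2x) - (4/5)e^(-3x)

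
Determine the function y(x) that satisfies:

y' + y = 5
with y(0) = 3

General solution: y = 5 + Ce^(-x)
Applying y(0) = 3: C = 3 - 5 = -2
Particular solution: y = 5 - 2e^(-x)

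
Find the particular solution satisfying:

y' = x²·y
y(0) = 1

General solution: y = Ce^(x³/3)
Applying IC y(0) = 1:
Particular solution: y = e^(x³/3)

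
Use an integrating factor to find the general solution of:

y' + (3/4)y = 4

Using integrating factor method:

General solution: y = 16/3 + Ce^(-3x/4)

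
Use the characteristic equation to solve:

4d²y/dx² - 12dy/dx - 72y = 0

Characteristic equation: 4r² - 12r - 72 = 0
Divide by 4: r² - 3r - 18 = 0
Roots: r = 6, -3 (distinct real)
General solution: y = C₁e^(6x) + C₂e^(-3x)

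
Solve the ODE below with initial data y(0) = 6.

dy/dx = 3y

General solution: y = Ce^(3x)
Applying IC y(0) = 6:
Particular solution: y = 6e^(3x)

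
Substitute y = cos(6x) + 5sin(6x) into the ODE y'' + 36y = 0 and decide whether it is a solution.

Verification:
y'' = -36cos(6x) - 180sin(6x)
y'' + 36y = 0 ✓

Yes, it is a solution.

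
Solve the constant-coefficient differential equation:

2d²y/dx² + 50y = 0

Characteristic equation: 2r² + 50 = 0
Divide by 2: r² + 25 = 0
Roots: r = ±5i (complex conjugates)
General solution: y = C₁cos(5x) + C₂sin(5x)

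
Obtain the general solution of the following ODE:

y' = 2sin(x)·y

Separating variables and integrating:
ln|y| = -2cos(x) + C

General solution: y = Ce^(-2cos(x))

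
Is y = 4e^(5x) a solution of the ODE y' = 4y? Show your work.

Verification:
y = 4e^(5x)
y' = 20e^(5x)
But 4y = 16e^(5x)
y' ≠ 4y — the derivative does not match

No, it is not a solution.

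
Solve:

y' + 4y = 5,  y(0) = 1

General solution: y = 5/4 + Ce^(-4x)
Applying y(0) = 1: C = 1 - 5/4 = -1/4
Particular solution: y = 5/4 - (1/4)e^(-4x)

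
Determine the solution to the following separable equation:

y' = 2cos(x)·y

Separating variables and integrating:
ln|y| = 2sin(x) + C

General solution: y = Ce^(2sin(x))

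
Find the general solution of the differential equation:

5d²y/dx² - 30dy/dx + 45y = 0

Characteristic equation: 5r² - 30r + 45 = 0
Divide by 5: r² - 6r + 9 = 0
Factored: (r - 3)² = 0
Repeated root: r = 3
General solution: y = (C₁ + C₂x)e^(3x)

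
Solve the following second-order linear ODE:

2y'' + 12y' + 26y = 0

Characteristic equation: 2r² + 12r + 26 = 0
Divide by 2: r² + 6r + 13 = 0
Roots: r = -3 ± 2i (complex conjugates)
General solution: y = e^(-3x)(C₁cos(2x) + C₂sin(2x))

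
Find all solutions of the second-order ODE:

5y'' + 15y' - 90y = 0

Characteristic equation: 5r² + 15r - 90 = 0
Divide by 5: r² + 3r - 18 = 0
Roots: r = 3, -6 (distinct real)
General solution: y = C₁e^(3x) + C₂e^(-6x)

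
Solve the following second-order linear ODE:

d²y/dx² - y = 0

Characteristic equation: r² - 1 = 0
Roots: r = 1, -1 (distinct real)
General solution: y = C₁e^x + C₂e^(-x)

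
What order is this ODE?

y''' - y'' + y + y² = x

The order is 3 (highest derivative is of order 3).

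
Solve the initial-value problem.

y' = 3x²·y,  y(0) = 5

General solution: y = Ce^(x³)
Applying IC y(0) = 5:
Particular solution: y = 5e^(x³)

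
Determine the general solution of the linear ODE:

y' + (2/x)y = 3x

Using integrating factor method:

General solution: y = (3/4)x^2 + Cx^(-2)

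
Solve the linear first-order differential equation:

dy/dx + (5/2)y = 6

Using integrating factor method:

General solution: y = 12/5 + Ce^(-5x/2)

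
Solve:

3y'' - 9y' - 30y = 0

Characteristic equation: 3r² - 9r - 30 = 0
Divide by 3: r² - 3r - 10 = 0
Roots: r = 5, -2 (distinct real)
General solution: y = C₁e^(5x) + C₂e^(-2x)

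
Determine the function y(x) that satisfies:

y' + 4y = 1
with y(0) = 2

General solution: y = 1/4 + Ce^(-4x)
Applying y(0) = 2: C = 2 - 1/4 = 7/4
Particular solution: y = 1/4 + (7/4)e^(-4x)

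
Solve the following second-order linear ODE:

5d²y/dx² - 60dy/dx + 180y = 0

Characteristic equation: 5r² - 60r + 180 = 0
Divide by 5: r² - 12r + 36 = 0
Factored: (r - 6)² = 0
Repeated root: r = 6
General solution: y = (C₁ + C₂x)e^(6x)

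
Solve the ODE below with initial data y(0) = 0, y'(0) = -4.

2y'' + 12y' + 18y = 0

General solution: y = (C₁ + C₂x)e^(-3x)
Repeated root r = -3
Applying ICs: C₁ = 0, C₂ = -4
Particular solution: y = -4xe^(-3x)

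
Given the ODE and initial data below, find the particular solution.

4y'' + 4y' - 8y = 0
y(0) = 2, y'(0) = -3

General solution: y = C₁e^x + C₂e^(-2x)
Applying ICs: C₁ = 1/3, C₂ = 5/3
Particular solution: y = (1/3)e^x + (5/3)e^(-2x)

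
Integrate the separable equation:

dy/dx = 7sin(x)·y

Separating variables and integrating:
ln|y| = -7cos(x) + C

General solution: y = Ce^(-7cos(x))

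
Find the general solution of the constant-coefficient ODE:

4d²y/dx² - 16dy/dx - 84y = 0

Characteristic equation: 4r² - 16r - 84 = 0
Divide by 4: r² - 4r - 21 = 0
Roots: r = 7, -3 (distinct real)
General solution: y = C₁e^(7x) + C₂e^(-3x)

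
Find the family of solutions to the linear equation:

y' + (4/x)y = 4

Using integrating factor method:

General solution: y = (4/5)x + Cx^(-4)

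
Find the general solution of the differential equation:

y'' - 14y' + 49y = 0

Characteristic equation: r² - 14r + 49 = 0
Factored: (r - 7)² = 0
Repeated root: r = 7
General solution: y = (C₁ + C₂x)e^(7x)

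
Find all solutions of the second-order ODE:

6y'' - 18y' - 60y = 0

Characteristic equation: 6r² - 18r - 60 = 0
Divide by 6: r² - 3r - 10 = 0
Roots: r = 5, -2 (distinct real)
General solution: y = C₁e^(5x) + C₂e^(-2x)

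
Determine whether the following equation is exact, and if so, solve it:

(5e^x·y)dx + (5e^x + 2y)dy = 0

Verify exactness: ∂M/∂y = ∂N/∂x ✓
Find F(x,y) such that ∂F/∂x = M, ∂F/∂y = N
Solution: 5e^x·y + y² = C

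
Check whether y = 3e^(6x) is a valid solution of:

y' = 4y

Verification:
y = 3e^(6x)
y' = 18e^(6x)
But 4y = 12e^(6x)
y' ≠ 4y — the derivative does not match

No, it is not a solution.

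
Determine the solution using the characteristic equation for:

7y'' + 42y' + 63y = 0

Characteristic equation: 7r² + 42r + 63 = 0
Divide by 7: r² + 6r + 9 = 0
Factored: (r + 3)² = 0
Repeated root: r = -3
General solution: y = (C₁ + C₂x)e^(-3x)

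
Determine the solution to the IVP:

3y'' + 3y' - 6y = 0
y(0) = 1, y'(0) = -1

General solution: y = C₁e^x + C₂e^(-2x)
Applying ICs: C₁ = 1/3, C₂ = 2/3
Particular solution: y = (1/3)e^x + (2/3)e^(-2x)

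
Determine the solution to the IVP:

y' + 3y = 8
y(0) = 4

General solution: y = 8/3 + Ce^(-3x)
Applying y(0) = 4: C = 4 - 8/3 = 4/3
Particular solution: y = 8/3 + (4/3)e^(-3x)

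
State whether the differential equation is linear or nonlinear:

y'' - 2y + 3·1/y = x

Nonlinear (1/y term)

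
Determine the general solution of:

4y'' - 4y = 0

Characteristic equation: 4r² - 4 = 0
Divide by 4: r² - 1 = 0
Roots: r = 1, -1 (distinct real)
General solution: y = C₁e^x + C₂e^(-x)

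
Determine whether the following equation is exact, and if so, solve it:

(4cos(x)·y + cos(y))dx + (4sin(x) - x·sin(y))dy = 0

Verify exactness: ∂M/∂y = ∂N/∂x ✓
Find F(x,y) such that ∂F/∂x = M, ∂F/∂y = N
Solution: 4sin(x)·y + x·cos(y) = C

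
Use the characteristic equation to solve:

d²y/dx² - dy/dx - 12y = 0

Characteristic equation: r² - r - 12 = 0
Roots: r = 4, -3 (distinct real)
General solution: y = C₁e^(4x) + C₂e^(-3x)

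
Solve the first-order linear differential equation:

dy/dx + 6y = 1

Using integrating factor method:

General solution: y = 1/6 + Ce^(-6x)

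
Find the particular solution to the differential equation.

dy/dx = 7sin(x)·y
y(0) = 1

General solution: y = Ce^(-7cos(x))
Applying IC y(0) = 1:
Particular solution: y = e^(7(1-cos(x)))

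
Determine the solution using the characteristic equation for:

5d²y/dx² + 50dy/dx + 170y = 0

Characteristic equation: 5r² + 50r + 170 = 0
Divide by 5: r² + 10r + 34 = 0
Roots: r = -5 ± 3i (complex conjugates)
General solution: y = e^(-5x)(C₁cos(3x) + C₂sin(3x))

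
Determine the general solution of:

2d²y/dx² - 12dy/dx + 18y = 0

Characteristic equation: 2r² - 12r + 18 = 0
Divide by 2: r² - 6r + 9 = 0
Factored: (r - 3)² = 0
Repeated root: r = 3
General solution: y = (C₁ + C₂x)e^(3x)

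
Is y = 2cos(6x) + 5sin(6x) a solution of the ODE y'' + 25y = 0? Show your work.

Verification:
y'' = -72cos(6x) - 180sin(6x)
y'' + 25y ≠ 0 (frequency mismatch: got 36 instead of 25)

No, it is not a solution.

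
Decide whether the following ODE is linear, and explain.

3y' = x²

Linear (y and its derivatives appear to the first power only, no products of y terms)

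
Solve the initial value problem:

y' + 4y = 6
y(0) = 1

General solution: y = 3/2 + Ce^(-4x)
Applying y(0) = 1: C = 1 - 3/2 = -1/2
Particular solution: y = 3/2 - (1/2)e^(-4x)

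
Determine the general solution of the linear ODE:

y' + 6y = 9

Using integrating factor method:

General solution: y = 3/2 + Ce^(-6x)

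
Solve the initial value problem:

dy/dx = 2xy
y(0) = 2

General solution: y = Ce^(x²)
Applying IC y(0) = 2:
Particular solution: y = 2e^(x²)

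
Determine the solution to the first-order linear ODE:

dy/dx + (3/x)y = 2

Using integrating factor method:

General solution: y = (1/2)x + Cx^(-3)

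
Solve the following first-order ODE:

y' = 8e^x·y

Separating variables and integrating:
ln|y| = 8e^x + C

General solution: y = Ce^(8e^x)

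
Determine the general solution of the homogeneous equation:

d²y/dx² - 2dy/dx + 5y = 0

Characteristic equation: r² - 2r + 5 = 0
Roots: r = 1 ± 2i (complex conjugates)
General solution: y = e^x(C₁cos(2x) + C₂sin(2x))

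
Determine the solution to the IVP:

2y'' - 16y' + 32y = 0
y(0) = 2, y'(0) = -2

General solution: y = (C₁ + C₂x)e^(4x)
Repeated root r = 4
Applying ICs: C₁ = 2, C₂ = -10
Particular solution: y = (2 - 10x)e^(4x)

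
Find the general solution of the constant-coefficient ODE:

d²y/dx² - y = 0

Characteristic equation: r² - 1 = 0
Roots: r = 1, -1 (distinct real)
General solution: y = C₁e^x + C₂e^(-x)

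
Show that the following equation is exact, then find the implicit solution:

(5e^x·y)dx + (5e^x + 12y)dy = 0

Verify exactness: ∂M/∂y = ∂N/∂x ✓
Find F(x,y) such that ∂F/∂x = M, ∂F/∂y = N
Solution: 5e^x·y + 6y² = C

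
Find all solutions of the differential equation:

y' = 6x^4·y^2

Separating variables and integrating:
-1/y = 6x^5/5 + C

General solution: y^-1 = (-6/5)x^5 + C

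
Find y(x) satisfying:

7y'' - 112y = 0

Characteristic equation: 7r² - 112 = 0
Divide by 7: r² - 16 = 0
Roots: r = 4, -4 (distinct real)
General solution: y = C₁e^(4x) + C₂e^(-4x)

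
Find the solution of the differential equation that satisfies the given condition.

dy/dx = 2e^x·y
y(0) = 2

General solution: y = Ce^(2e^x)
Applying IC y(0) = 2:
Particular solution: y = 2e^(2(e^x - 1))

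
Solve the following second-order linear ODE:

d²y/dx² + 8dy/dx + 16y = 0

Characteristic equation: r² + 8r + 16 = 0
Factored: (r + 4)² = 0
Repeated root: r = -4
General solution: y = (C₁ + C₂x)e^(-4x)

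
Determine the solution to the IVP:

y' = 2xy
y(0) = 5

General solution: y = Ce^(x²)
Applying IC y(0) = 5:
Particular solution: y = 5e^(x²)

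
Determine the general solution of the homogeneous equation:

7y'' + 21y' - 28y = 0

Characteristic equation: 7r² + 21r - 28 = 0
Divide by 7: r² + 3r - 4 = 0
Roots: r = 1, -4 (distinct real)
General solution: y = C₁e^x + C₂e^(-4x)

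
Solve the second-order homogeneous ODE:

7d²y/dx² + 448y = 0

Characteristic equation: 7r² + 448 = 0
Divide by 7: r² + 64 = 0
Roots: r = ±8i (complex conjugates)
General solution: y = C₁cos(8x) + C₂sin(8x)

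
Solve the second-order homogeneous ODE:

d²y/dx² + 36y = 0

Characteristic equation: r² + 36 = 0
Roots: r = ±6i (complex conjugates)
General solution: y = C₁cos(6x) + C₂sin(6x)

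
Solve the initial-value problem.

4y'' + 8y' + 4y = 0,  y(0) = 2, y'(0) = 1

General solution: y = (C₁ + C₂x)e^(-x)
Repeated root r = -1
Applying ICs: C₁ = 2, C₂ = 3
Particular solution: y = (2 + 3x)e^(-x)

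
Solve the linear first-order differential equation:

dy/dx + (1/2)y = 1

Using integrating factor method:

General solution: y = 2 + Ce^(-x/2)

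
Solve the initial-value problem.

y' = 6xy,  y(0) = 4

General solution: y = Ce^(3x²)
Applying IC y(0) = 4:
Particular solution: y = 4e^(3x²)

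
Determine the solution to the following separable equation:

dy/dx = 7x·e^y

Separating variables and integrating:
-e^(-y) = 7x²/2 + C

General solution: y = -ln(C - 7x²/2)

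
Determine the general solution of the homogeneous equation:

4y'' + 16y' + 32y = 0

Characteristic equation: 4r² + 16r + 32 = 0
Divide by 4: r² + 4r + 8 = 0
Roots: r = -2 ± 2i (complex conjugates)
General solution: y = e^(-2x)(C₁cos(2x) + C₂sin(2x))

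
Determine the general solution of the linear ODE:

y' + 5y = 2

Using integrating factor method:

General solution: y = 2/5 + Ce^(-5x)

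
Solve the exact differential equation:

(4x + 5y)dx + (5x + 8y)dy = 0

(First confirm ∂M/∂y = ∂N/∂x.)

Verify exactness: ∂M/∂y = ∂N/∂x ✓
Find F(x,y) such that ∂F/∂x = M, ∂F/∂y = N
Solution: 2x² + 5xy + 4y² = C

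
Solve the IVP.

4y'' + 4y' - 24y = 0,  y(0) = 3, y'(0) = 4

General solution: y = C₁e^(2x) + C₂e^(-3x)
Applying ICs: C₁ = 13/5, C₂ = 2/5
Particular solution: y = (13/5)e^(2x) + (2/5)e^(-3x)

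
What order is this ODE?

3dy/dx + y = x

The order is 1 (highest derivative is of order 1).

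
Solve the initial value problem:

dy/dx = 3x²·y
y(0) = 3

General solution: y = Ce^(x³)
Applying IC y(0) = 3:
Particular solution: y = 3e^(x³)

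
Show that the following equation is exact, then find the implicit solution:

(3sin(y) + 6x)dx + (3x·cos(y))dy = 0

Verify exactness: ∂M/∂y = ∂N/∂x ✓
Find F(x,y) such that ∂F/∂x = M, ∂F/∂y = N
Solution: 3x·sin(y) + 3x² = C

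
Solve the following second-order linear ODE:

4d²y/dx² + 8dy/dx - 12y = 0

Characteristic equation: 4r² + 8r - 12 = 0
Divide by 4: r² + 2r - 3 = 0
Roots: r = 1, -3 (distinct real)
General solution: y = C₁e^x + C₂e^(-3x)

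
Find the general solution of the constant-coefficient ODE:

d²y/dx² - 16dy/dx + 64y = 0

Characteristic equation: r² - 16r + 64 = 0
Factored: (r - 8)² = 0
Repeated root: r = 8
General solution: y = (C₁ + C₂x)e^(8x)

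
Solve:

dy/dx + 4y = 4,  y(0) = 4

General solution: y = 1 + Ce^(-4x)
Applying y(0) = 4: C = 4 - 1 = 3
Particular solution: y = 1 + 3e^(-4x)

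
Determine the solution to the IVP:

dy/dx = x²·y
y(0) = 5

General solution: y = Ce^(x³/3)
Applying IC y(0) = 5:
Particular solution: y = 5e^(x³/3)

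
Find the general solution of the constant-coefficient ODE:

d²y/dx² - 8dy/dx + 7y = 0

Characteristic equation: r² - 8r + 7 = 0
Roots: r = 7, 1 (distinct real)
General solution: y = C₁e^(7x) + C₂e^x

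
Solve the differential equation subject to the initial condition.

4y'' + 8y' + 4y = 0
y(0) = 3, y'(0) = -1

General solution: y = (C₁ + C₂x)e^(-x)
Repeated root r = -1
Applying ICs: C₁ = 3, C₂ = 2
Particular solution: y = (3 + 2x)e^(-x)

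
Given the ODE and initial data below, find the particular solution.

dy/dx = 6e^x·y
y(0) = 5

General solution: y = Ce^(6e^x)
Applying IC y(0) = 5:
Particular solution: y = 5e^(6(e^x - 1))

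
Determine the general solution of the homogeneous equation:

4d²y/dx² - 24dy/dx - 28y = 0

Characteristic equation: 4r² - 24r - 28 = 0
Divide by 4: r² - 6r - 7 = 0
Roots: r = 7, -1 (distinct real)
General solution: y = C₁e^(7x) + C₂e^(-x)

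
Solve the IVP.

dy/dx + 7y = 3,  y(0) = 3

General solution: y = 3/7 + Ce^(-7x)
Applying y(0) = 3: C = 3 - 3/7 = 18/7
Particular solution: y = 3/7 + (18/7)e^(-7x)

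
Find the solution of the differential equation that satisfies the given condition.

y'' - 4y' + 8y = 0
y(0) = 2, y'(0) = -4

General solution: y = e^(2x)(C₁cos(2x) + C₂sin(2x))
Complex roots r = 2 ± 2i
Applying ICs: C₁ = 2, C₂ = -4
Particular solution: y = e^(2x)(2cos(2x) - 4sin(2x))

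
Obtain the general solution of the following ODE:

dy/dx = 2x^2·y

Separating variables and integrating:
ln|y| = 2x^3/3 + C

General solution: y = Ce^(2x^3/3)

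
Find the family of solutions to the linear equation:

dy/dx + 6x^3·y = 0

Using integrating factor method:

General solution: y = Ce^(-3x^4/2)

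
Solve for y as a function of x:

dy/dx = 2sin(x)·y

Separating variables and integrating:
ln|y| = -2cos(x) + C

General solution: y = Ce^(-2cos(x))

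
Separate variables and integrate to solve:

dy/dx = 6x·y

Separating variables and integrating:
ln|y| = 3x^2 + C

General solution: y = Ce^(3x^2)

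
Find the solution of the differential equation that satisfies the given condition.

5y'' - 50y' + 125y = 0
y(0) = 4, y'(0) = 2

General solution: y = (C₁ + C₂x)e^(5x)
Repeated root r = 5
Applying ICs: C₁ = 4, C₂ = -18
Particular solution: y = (4 - 18x)e^(5x)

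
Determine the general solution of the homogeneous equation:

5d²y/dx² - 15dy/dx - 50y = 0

Characteristic equation: 5r² - 15r - 50 = 0
Divide by 5: r² - 3r - 10 = 0
Roots: r = 5, -2 (distinct real)
General solution: y = C₁e^(5x) + C₂e^(-2x)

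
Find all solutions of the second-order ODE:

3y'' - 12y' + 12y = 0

Characteristic equation: 3r² - 12r + 12 = 0
Divide by 3: r² - 4r + 4 = 0
Factored: (r - 2)² = 0
Repeated root: r = 2
General solution: y = (C₁ + C₂x)e^(2x)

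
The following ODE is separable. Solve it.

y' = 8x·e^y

Separating variables and integrating:
-e^(-y) = 4x² + C

General solution: y = -ln(C - 4x²)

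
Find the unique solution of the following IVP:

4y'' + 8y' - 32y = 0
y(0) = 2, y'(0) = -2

General solution: y = C₁e^(2x) + C₂e^(-4x)
Applying ICs: C₁ = 1, C₂ = 1
Particular solution: y = e^(2x) + e^(-4x)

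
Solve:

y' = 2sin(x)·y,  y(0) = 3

General solution: y = Ce^(-2cos(x))
Applying IC y(0) = 3:
Particular solution: y = 3e^(2(1-cos(x)))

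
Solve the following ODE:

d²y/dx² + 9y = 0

Characteristic equation: r² + 9 = 0
Roots: r = ±3i (complex conjugates)
General solution: y = C₁cos(3x) + C₂sin(3x)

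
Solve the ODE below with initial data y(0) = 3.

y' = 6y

General solution: y = Ce^(6x)
Applying IC y(0) = 3:
Particular solution: y = 3e^(6x)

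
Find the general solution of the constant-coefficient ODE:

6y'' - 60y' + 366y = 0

Characteristic equation: 6r² - 60r + 366 = 0
Divide by 6: r² - 10r + 61 = 0
Roots: r = 5 ± 6i (complex conjugates)
General solution: y = e^(5x)(C₁cos(6x) + C₂sin(6x))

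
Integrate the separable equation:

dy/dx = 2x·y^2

Separating variables and integrating:
-1/y = x^2 + C

General solution: y^-1 = -x^2 + C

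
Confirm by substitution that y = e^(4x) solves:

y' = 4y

Verification:
y = e^(4x)
y' = 4e^(4x)
4y = 4e^(4x)
y' = 4y ✓

Yes, it is a solution.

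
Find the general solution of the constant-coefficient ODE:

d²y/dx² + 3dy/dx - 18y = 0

Characteristic equation: r² + 3r - 18 = 0
Roots: r = 3, -6 (distinct real)
General solution: y = C₁e^(3x) + C₂e^(-6x)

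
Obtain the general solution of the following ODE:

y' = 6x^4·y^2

Separating variables and integrating:
-1/y = 6x^5/5 + C

General solution: y^-1 = (-6/5)x^5 + C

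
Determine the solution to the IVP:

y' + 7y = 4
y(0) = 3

General solution: y = 4/7 + Ce^(-7x)
Applying y(0) = 3: C = 3 - 4/7 = 17/7
Particular solution: y = 4/7 + (17/7)e^(-7x)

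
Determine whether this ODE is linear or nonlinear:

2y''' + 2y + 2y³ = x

Nonlinear (y³ term)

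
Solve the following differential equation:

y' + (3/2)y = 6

Using integrating factor method:

General solution: y = 4 + Ce^(-3x/2)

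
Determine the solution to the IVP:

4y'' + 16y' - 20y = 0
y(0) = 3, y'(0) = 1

General solution: y = C₁e^x + C₂e^(-5x)
Applying ICs: C₁ = 8/3, C₂ = 1/3
Particular solution: y = (8/3)e^x + (1/3)e^(-5x)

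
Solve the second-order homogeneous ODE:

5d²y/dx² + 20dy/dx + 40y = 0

Characteristic equation: 5r² + 20r + 40 = 0
Divide by 5: r² + 4r + 8 = 0
Roots: r = -2 ± 2i (complex conjugates)
General solution: y = e^(-2x)(C₁cos(2x) + C₂sin(2x))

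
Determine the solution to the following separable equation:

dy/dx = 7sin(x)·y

Separating variables and integrating:
ln|y| = -7cos(x) + C

General solution: y = Ce^(-7cos(x))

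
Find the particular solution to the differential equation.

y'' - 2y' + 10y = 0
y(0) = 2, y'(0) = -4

General solution: y = e^x(C₁cos(3x) + C₂sin(3x))
Complex roots r = 1 ± 3i
Applying ICs: C₁ = 2, C₂ = -2
Particular solution: y = e^x(2cos(3x) - 2sin(3x))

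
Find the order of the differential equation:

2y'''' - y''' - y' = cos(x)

The order is 4 (highest derivative is of order 4).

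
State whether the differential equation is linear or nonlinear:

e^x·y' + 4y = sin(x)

Linear (y and its derivatives appear to the first power only, no products of y terms)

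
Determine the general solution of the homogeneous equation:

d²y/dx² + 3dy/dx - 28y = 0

Characteristic equation: r² + 3r - 28 = 0
Roots: r = 4, -7 (distinct real)
General solution: y = C₁e^(4x) + C₂e^(-7x)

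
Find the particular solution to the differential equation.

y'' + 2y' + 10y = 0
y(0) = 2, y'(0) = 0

General solution: y = e^(-x)(C₁cos(3x) + C₂sin(3x))
Complex roots r = -1 ± 3i
Applying ICs: C₁ = 2, C₂ = 2/3
Particular solution: y = e^(-x)(2cos(3x) + (2/3)sin(3x))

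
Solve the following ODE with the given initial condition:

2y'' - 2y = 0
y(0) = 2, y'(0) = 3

General solution: y = C₁e^x + C₂e^(-x)
Applying ICs: C₁ = 5/2, C₂ = -1/2
Particular solution: y = (5/2)e^x - (1/2)e^(-x)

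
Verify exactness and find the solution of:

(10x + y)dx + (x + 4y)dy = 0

Verify exactness: ∂M/∂y = ∂N/∂x ✓
Find F(x,y) such that ∂F/∂x = M, ∂F/∂y = N
Solution: 5x² + xy + 2y² = C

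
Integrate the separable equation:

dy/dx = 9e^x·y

Separating variables and integrating:
ln|y| = 9e^x + C

General solution: y = Ce^(9e^x)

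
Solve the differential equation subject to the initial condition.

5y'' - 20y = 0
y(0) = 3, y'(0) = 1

General solution: y = C₁e^(2x) + C₂e^(-2x)
Applying ICs: C₁ = 7/4, C₂ = 5/4
Particular solution: y = (7/4)e^(2x) + (5/4)e^(-2x)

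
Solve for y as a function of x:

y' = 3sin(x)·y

Separating variables and integrating:
ln|y| = -3cos(x) + C

General solution: y = Ce^(-3cos(x))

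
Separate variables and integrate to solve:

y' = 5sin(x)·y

Separating variables and integrating:
ln|y| = -5cos(x) + C

General solution: y = Ce^(-5cos(x))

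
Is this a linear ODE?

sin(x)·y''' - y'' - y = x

Yes. Linear (y and its derivatives appear to the first power only, no products of y terms)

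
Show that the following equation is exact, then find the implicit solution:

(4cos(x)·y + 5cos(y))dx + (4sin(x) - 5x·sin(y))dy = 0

Verify exactness: ∂M/∂y = ∂N/∂x ✓
Find F(x,y) such that ∂F/∂x = M, ∂F/∂y = N
Solution: 4sin(x)·y + 5x·cos(y) = C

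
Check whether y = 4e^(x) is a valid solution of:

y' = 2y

Verification:
y = 4e^(x)
y' = 4e^(x)
But 2y = 8e^(x)
y' ≠ 2y — the derivative does not match

No, it is not a solution.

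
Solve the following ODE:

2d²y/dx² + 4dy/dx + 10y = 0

Characteristic equation: 2r² + 4r + 10 = 0
Divide by 2: r² + 2r + 5 = 0
Roots: r = -1 ± 2i (complex conjugates)
General solution: y = e^(-x)(C₁cos(2x) + C₂sin(2x))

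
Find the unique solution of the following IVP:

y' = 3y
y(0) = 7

General solution: y = Ce^(3x)
Applying IC y(0) = 7:
Particular solution: y = 7e^(3x)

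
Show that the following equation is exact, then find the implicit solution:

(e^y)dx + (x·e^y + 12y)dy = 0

Verify exactness: ∂M/∂y = ∂N/∂x ✓
Find F(x,y) such that ∂F/∂x = M, ∂F/∂y = N
Solution: x·e^y + 6y² = C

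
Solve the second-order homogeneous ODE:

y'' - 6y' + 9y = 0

Characteristic equation: r² - 6r + 9 = 0
Factored: (r - 3)² = 0
Repeated root: r = 3
General solution: y = (C₁ + C₂x)e^(3x)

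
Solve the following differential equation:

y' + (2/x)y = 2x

Using integrating factor method:

General solution: y = (1/2)x^2 + Cx^(-2)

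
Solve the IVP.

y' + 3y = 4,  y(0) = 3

General solution: y = 4/3 + Ce^(-3x)
Applying y(0) = 3: C = 3 - 4/3 = 5/3
Particular solution: y = 4/3 + (5/3)e^(-3x)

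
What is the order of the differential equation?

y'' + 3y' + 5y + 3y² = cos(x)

The order is 2 (highest derivative is of order 2).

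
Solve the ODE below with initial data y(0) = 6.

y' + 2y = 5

General solution: y = 5/2 + Ce^(-2x)
Applying y(0) = 6: C = 6 - 5/2 = 7/2
Particular solution: y = 5/2 + (7/2)e^(-2x)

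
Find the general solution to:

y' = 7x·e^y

Separating variables and integrating:
-e^(-y) = 7x²/2 + C

General solution: y = -ln(C - 7x²/2)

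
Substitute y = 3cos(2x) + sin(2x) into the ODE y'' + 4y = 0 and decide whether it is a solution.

Verification:
y'' = -12cos(2x) - 4sin(2x)
y'' + 4y = 0 ✓

Yes, it is a solution.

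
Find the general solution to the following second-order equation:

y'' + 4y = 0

Characteristic equation: r² + 4 = 0
Roots: r = ±2i (complex conjugates)
General solution: y = C₁cos(2x) + C₂sin(2x)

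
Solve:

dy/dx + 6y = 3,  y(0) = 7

General solution: y = 1/2 + Ce^(-6x)
Applying y(0) = 7: C = 7 - 1/2 = 13/2
Particular solution: y = 1/2 + (13/2)e^(-6x)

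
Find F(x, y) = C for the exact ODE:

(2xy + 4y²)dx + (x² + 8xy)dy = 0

Verify exactness: ∂M/∂y = ∂N/∂x ✓
Find F(x,y) such that ∂F/∂x = M, ∂F/∂y = N
Solution: x²y + 4xy² = C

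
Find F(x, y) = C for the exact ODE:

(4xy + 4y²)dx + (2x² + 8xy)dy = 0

Verify exactness: ∂M/∂y = ∂N/∂x ✓
Find F(x,y) such that ∂F/∂x = M, ∂F/∂y = N
Solution: 2x²y + 4xy² = C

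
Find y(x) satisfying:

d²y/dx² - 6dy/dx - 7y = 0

Characteristic equation: r² - 6r - 7 = 0
Roots: r = 7, -1 (distinct real)
General solution: y = C₁e^(7x) + C₂e^(-x)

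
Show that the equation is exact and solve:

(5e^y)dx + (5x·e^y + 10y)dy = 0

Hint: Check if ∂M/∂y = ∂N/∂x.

Verify exactness: ∂M/∂y = ∂N/∂x ✓
Find F(x,y) such that ∂F/∂x = M, ∂F/∂y = N
Solution: 5x·e^y + 5y² = C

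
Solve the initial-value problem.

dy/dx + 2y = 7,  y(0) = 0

General solution: y = 7/2 + Ce^(-2x)
Applying y(0) = 0: C = 0 - 7/2 = -7/2
Particular solution: y = 7/2 - (7/2)e^(-2x)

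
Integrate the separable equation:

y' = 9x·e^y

Separating variables and integrating:
-e^(-y) = 9x²/2 + C

General solution: y = -ln(C - 9x²/2)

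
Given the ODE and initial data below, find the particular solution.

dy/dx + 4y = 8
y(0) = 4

General solution: y = 2 + Ce^(-4x)
Applying y(0) = 4: C = 4 - 2 = 2
Particular solution: y = 2 + 2e^(-4x)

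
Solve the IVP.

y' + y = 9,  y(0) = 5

General solution: y = 9 + Ce^(-x)
Applying y(0) = 5: C = 5 - 9 = -4
Particular solution: y = 9 - 4e^(-x)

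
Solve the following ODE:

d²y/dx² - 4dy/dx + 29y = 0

Characteristic equation: r² - 4r + 29 = 0
Roots: r = 2 ± 5i (complex conjugates)
General solution: y = e^(2x)(C₁cos(5x) + C₂sin(5x))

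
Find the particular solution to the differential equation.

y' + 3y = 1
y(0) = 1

General solution: y = 1/3 + Ce^(-3x)
Applying y(0) = 1: C = 1 - 1/3 = 2/3
Particular solution: y = 1/3 + (2/3)e^(-3x)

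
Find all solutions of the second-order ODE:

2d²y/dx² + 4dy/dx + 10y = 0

Characteristic equation: 2r² + 4r + 10 = 0
Divide by 2: r² + 2r + 5 = 0
Roots: r = -1 ± 2i (complex conjugates)
General solution: y = e^(-x)(C₁cos(2x) + C₂sin(2x))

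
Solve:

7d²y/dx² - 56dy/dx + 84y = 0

Characteristic equation: 7r² - 56r + 84 = 0
Divide by 7: r² - 8r + 12 = 0
Roots: r = 6, 2 (distinct real)
General solution: y = C₁e^(6x) + C₂e^(2x)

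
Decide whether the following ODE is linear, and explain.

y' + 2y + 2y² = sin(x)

Nonlinear (y² term)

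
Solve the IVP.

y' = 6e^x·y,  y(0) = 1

General solution: y = Ce^(6e^x)
Applying IC y(0) = 1:
Particular solution: y = e^(6(e^x - 1))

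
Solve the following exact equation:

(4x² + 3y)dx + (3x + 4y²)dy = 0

Verify exactness: ∂M/∂y = ∂N/∂x ✓
Find F(x,y) such that ∂F/∂x = M, ∂F/∂y = N
Solution: 4x³/3 + 3xy + 4y³/3 = C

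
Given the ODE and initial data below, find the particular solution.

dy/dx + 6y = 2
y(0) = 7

General solution: y = 1/3 + Ce^(-6x)
Applying y(0) = 7: C = 7 - 1/3 = 20/3
Particular solution: y = 1/3 + (20/3)e^(-6x)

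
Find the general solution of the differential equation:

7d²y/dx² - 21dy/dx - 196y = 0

Characteristic equation: 7r² - 21r - 196 = 0
Divide by 7: r² - 3r - 28 = 0
Roots: r = 7, -4 (distinct real)
General solution: y = C₁e^(7x) + C₂e^(-4x)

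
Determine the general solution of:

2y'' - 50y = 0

Characteristic equation: 2r² - 50 = 0
Divide by 2: r² - 25 = 0
Roots: r = 5, -5 (distinct real)
General solution: y = C₁e^(5x) + C₂e^(-5x)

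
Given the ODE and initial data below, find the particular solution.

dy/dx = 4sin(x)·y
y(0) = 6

General solution: y = Ce^(-4cos(x))
Applying IC y(0) = 6:
Particular solution: y = 6e^(4(1-cos(x)))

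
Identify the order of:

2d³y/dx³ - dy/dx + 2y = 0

The order is 3 (highest derivative is of order 3).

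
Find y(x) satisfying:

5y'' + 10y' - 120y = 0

Characteristic equation: 5r² + 10r - 120 = 0
Divide by 5: r² + 2r - 24 = 0
Roots: r = 4, -6 (distinct real)
General solution: y = C₁e^(4x) + C₂e^(-6x)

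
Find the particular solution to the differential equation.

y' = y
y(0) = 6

General solution: y = Ce^x
Applying IC y(0) = 6:
Particular solution: y = 6e^x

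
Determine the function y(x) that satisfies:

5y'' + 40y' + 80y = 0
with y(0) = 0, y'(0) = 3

General solution: y = (C₁ + C₂x)e^(-4x)
Repeated root r = -4
Applying ICs: C₁ = 0, C₂ = 3
Particular solution: y = 3xe^(-4x)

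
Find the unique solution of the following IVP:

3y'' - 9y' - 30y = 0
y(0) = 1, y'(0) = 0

General solution: y = C₁e^(5x) + C₂e^(-2x)
Applying ICs: C₁ = 2/7, C₂ = 5/7
Particular solution: y = (2/7)e^(5x) + (5/7)e^(-2x)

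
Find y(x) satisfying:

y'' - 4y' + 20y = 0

Characteristic equation: r² - 4r + 20 = 0
Roots: r = 2 ± 4i (complex conjugates)
General solution: y = e^(2x)(C₁cos(4x) + C₂sin(4x))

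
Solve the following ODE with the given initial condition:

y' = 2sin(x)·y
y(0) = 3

General solution: y = Ce^(-2cos(x))
Applying IC y(0) = 3:
Particular solution: y = 3e^(2(1-cos(x)))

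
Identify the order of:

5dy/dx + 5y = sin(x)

The order is 1 (highest derivative is of order 1).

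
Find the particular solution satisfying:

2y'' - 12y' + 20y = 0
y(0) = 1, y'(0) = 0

General solution: y = e^(3x)(C₁cos(x) + C₂sin(x))
Complex roots r = 3 ± i
Applying ICs: C₁ = 1, C₂ = -3
Particular solution: y = e^(3x)(cos(x) - 3sin(x))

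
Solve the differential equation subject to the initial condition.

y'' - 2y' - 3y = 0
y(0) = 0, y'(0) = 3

General solution: y = C₁e^(3x) + C₂e^(-x)
Applying ICs: C₁ = 3/4, C₂ = -3/4
Particular solution: y = (3/4)e^(3x) - (3/4)e^(-x)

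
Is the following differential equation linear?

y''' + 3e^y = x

No. Nonlinear (e^y is nonlinear in y)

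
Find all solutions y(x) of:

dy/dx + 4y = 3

Using integrating factor method:

General solution: y = 3/4 + Ce^(-4x)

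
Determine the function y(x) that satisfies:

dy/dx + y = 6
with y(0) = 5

General solution: y = 6 + Ce^(-x)
Applying y(0) = 5: C = 5 - 6 = -1
Particular solution: y = 6 - e^(-x)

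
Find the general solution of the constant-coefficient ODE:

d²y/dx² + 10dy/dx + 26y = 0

Characteristic equation: r² + 10r + 26 = 0
Roots: r = -5 ± i (complex conjugates)
General solution: y = e^(-5x)(C₁cos(x) + C₂sin(x))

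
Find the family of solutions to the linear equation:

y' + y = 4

Using integrating factor method:

General solution: y = 4 + Ce^(-x)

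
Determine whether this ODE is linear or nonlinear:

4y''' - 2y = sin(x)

Linear (y and its derivatives appear to the first power only, no products of y terms)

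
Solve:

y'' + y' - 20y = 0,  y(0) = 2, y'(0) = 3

General solution: y = C₁e^(4x) + C₂e^(-5x)
Applying ICs: C₁ = 13/9, C₂ = 5/9
Particular solution: y = (13/9)e^(4x) + (5/9)e^(-5x)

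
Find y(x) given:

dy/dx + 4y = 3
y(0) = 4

General solution: y = 3/4 + Ce^(-4x)
Applying y(0) = 4: C = 4 - 3/4 = 13/4
Particular solution: y = 3/4 + (13/4)e^(-4x)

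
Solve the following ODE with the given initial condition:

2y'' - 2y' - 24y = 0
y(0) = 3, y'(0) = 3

General solution: y = C₁e^(4x) + C₂e^(-3x)
Applying ICs: C₁ = 12/7, C₂ = 9/7
Particular solution: y = (12/7)e^(4x) + (9/7)e^(-3x)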